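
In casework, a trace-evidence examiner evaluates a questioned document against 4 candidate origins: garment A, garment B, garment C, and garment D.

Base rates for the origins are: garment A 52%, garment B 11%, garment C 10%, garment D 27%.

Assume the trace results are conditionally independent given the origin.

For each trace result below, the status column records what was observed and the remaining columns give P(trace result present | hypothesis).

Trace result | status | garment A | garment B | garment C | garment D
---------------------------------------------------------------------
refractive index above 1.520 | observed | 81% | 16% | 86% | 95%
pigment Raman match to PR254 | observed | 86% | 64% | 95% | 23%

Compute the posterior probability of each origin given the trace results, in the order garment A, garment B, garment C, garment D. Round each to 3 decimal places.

Multiply each prior by the joint likelihood of the trace result pattern:
  garment A: 0.52 × 0.81 × 0.86 = 0.36223
  garment B: 0.11 × 0.16 × 0.64 = 0.011264
  garment C: 0.10 × 0.86 × 0.95 = 0.0817
  garment D: 0.27 × 0.95 × 0.23 = 0.058995
Normalizing constant Z = 0.36223 + 0.011264 + 0.0817 + 0.058995 = 0.51419.
P(garment A | evidence) = 0.36223 / 0.51419 ≈ 0.704
P(garment B | evidence) = 0.011264 / 0.51419 ≈ 0.022
P(garment C | evidence) = 0.0817 / 0.51419 ≈ 0.159
P(garment D | evidence) = 0.058995 / 0.51419 ≈ 0.115

0.704, 0.022, 0.159, 0.115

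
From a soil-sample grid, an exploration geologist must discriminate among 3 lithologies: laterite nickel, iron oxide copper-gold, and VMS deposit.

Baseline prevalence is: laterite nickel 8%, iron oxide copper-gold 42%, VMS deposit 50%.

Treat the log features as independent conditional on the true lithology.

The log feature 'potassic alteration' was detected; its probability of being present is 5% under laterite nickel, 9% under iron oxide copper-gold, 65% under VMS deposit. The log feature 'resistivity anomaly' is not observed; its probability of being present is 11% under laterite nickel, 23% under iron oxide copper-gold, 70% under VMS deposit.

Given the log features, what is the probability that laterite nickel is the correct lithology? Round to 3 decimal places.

Multiply each prior by the joint likelihood of the log feature pattern (using 1 − P(present | H) for each absent log feature):
  laterite nickel: 0.08 × 0.05 × (1 − 0.11) = 0.00356
  iron oxide copper-gold: 0.42 × 0.09 × (1 − 0.23) = 0.029106
  VMS deposit: 0.50 × 0.65 × (1 − 0.70) = 0.0975
The unnormalized weights sum to 0.13017.
P(laterite nickel | evidence) = 0.00356 / 0.13017 ≈ 0.027.

0.027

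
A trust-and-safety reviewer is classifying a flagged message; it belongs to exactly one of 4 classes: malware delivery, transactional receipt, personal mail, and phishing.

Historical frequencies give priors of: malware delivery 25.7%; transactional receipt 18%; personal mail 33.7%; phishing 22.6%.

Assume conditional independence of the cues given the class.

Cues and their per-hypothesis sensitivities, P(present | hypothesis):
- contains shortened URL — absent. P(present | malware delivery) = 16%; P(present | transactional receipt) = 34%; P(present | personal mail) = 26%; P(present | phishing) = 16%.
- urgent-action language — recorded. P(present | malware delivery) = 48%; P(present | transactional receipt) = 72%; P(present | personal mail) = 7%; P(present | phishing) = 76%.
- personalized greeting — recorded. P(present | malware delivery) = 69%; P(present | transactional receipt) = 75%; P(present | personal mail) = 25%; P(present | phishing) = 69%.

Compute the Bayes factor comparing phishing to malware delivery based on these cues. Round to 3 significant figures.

Joint likelihood of the cue pattern under each hypothesis (using 1 − P(present | H) for each absent cue):
  phishing: (1 − 0.16) × 0.76 × 0.69 = 0.4405
  malware delivery: (1 − 0.16) × 0.48 × 0.69 = 0.27821
Bayes factor = 0.4405 / 0.27821 ≈ 1.58

1.58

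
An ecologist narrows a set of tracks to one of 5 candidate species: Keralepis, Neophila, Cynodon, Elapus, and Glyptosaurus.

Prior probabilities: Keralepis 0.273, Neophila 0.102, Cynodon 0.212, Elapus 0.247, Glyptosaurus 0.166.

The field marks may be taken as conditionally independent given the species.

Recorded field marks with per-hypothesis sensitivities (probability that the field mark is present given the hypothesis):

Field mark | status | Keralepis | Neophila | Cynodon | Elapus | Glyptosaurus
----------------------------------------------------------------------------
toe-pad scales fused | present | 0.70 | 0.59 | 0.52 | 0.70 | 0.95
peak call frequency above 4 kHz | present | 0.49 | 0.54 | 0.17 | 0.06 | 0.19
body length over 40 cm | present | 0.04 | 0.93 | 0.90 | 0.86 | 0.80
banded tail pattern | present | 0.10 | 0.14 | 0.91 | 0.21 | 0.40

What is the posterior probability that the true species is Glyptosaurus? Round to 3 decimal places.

0.305

By Bayes' rule with conditional independence, the unnormalized weight for each hypothesis is prior × ∏ likelihoods:
  Keralepis: 0.273 × 0.70 × 0.49 × 0.04 × 0.10 = 0.00037456
  Neophila: 0.102 × 0.59 × 0.54 × 0.93 × 0.14 = 0.0042311
  Cynodon: 0.212 × 0.52 × 0.17 × 0.90 × 0.91 = 0.015349
  Elapus: 0.247 × 0.70 × 0.06 × 0.86 × 0.21 = 0.0018735
  Glyptosaurus: 0.166 × 0.95 × 0.19 × 0.80 × 0.40 = 0.0095882
Normalizing constant Z = 0.00037456 + 0.0042311 + 0.015349 + 0.0018735 + 0.0095882 = 0.031416.
P(Glyptosaurus | evidence) = 0.0095882 / 0.031416 ≈ 0.305.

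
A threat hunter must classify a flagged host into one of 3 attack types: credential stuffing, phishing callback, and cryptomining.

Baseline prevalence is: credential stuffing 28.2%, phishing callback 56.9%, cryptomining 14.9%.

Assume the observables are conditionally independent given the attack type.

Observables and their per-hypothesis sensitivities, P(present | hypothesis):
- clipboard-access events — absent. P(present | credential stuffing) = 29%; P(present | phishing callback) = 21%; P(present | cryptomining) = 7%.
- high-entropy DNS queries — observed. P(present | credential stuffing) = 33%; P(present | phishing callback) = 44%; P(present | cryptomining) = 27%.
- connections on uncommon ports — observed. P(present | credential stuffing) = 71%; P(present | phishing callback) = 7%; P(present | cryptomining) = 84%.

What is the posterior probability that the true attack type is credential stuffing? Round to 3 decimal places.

By Bayes' rule with conditional independence, the unnormalized weight for each hypothesis is prior × ∏ likelihoods (using 1 − P(present | H) for each absent observable):
  credential stuffing: 0.282 × (1 − 0.29) × 0.33 × 0.71 = 0.046912
  phishing callback: 0.569 × (1 − 0.21) × 0.44 × 0.07 = 0.013845
  cryptomining: 0.149 × (1 − 0.07) × 0.27 × 0.84 = 0.031428
Normalizing constant Z = 0.046912 + 0.013845 + 0.031428 = 0.092184.
P(credential stuffing | evidence) = 0.046912 / 0.092184 ≈ 0.509.

0.509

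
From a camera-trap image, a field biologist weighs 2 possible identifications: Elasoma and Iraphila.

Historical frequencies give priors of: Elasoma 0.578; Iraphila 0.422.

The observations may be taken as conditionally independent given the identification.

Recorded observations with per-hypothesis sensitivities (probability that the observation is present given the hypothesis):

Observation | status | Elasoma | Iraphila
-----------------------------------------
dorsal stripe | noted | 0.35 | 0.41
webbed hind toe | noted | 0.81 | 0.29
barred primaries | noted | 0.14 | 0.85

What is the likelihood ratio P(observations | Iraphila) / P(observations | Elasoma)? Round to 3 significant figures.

2.55

Joint likelihood of the evidence pattern under each hypothesis:
  Iraphila: 0.41 × 0.29 × 0.85 = 0.10106
  Elasoma: 0.35 × 0.81 × 0.14 = 0.03969
Bayes factor = 0.10106 / 0.03969 ≈ 2.55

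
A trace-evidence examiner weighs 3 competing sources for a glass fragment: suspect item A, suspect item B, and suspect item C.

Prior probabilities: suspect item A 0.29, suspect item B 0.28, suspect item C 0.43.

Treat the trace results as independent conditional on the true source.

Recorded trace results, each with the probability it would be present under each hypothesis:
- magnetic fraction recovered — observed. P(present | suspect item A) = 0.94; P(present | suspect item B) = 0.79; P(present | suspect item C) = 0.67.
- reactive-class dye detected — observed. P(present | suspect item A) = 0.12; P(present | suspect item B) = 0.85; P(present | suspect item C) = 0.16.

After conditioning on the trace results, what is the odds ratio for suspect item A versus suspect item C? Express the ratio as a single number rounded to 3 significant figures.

Unnormalized posterior weight (prior times the trace result likelihoods) for each of the two hypotheses:
  suspect item A: 0.29 × 0.94 × 0.12 = 0.032712
  suspect item C: 0.43 × 0.67 × 0.16 = 0.046096
Posterior odds = 0.032712 / 0.046096 ≈ 0.710.

0.710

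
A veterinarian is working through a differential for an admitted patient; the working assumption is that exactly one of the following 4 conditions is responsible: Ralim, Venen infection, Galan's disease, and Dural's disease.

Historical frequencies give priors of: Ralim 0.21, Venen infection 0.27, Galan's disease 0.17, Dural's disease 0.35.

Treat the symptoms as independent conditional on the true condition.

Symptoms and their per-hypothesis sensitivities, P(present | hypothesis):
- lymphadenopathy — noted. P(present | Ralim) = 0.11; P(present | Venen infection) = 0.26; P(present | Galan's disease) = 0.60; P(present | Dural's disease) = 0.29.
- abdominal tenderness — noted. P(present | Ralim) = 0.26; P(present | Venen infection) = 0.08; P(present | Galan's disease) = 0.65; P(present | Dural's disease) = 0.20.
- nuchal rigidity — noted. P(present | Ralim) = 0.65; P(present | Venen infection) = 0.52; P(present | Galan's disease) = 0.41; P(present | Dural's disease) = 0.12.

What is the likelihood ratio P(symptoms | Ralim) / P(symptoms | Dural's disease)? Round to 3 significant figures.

2.67

The Bayes factor is the ratio of the joint likelihoods of the symptom pattern under the two hypotheses.
  Ralim: 0.11 × 0.26 × 0.65 = 0.01859
  Dural's disease: 0.29 × 0.20 × 0.12 = 0.00696
Bayes factor = 0.01859 / 0.00696 ≈ 2.67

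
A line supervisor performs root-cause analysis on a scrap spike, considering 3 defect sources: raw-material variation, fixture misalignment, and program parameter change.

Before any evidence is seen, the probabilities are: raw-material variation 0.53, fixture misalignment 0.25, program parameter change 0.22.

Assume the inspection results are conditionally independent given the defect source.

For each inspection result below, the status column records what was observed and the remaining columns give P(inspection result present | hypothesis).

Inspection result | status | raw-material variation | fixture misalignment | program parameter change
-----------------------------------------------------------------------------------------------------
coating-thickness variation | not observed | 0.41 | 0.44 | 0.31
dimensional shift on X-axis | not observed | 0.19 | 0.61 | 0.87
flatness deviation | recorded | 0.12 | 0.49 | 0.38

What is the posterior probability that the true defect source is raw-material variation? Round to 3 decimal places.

For each hypothesis, the unnormalized posterior weight is prior × product of the inspection result likelihoods (using 1 − P(present | H) for each absent inspection result):
  raw-material variation: 0.53 × (1 − 0.41) × (1 − 0.19) × 0.12 = 0.030394
  fixture misalignment: 0.25 × (1 − 0.44) × (1 − 0.61) × 0.49 = 0.026754
  program parameter change: 0.22 × (1 − 0.31) × (1 − 0.87) × 0.38 = 0.0074989
Normalizing constant Z = 0.030394 + 0.026754 + 0.0074989 = 0.064647.
P(raw-material variation | evidence) = 0.030394 / 0.064647 ≈ 0.470.

0.470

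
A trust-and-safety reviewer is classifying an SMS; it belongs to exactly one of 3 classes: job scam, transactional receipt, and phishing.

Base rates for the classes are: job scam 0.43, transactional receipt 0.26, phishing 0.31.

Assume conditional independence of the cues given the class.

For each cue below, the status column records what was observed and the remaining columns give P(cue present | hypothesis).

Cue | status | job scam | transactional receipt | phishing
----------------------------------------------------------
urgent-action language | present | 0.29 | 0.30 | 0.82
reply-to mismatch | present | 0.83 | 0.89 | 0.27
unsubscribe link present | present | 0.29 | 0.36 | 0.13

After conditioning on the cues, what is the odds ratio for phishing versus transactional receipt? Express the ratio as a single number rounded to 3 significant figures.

Unnormalized posterior weight (prior times the cue likelihoods) for each of the two hypotheses:
  phishing: 0.31 × 0.82 × 0.27 × 0.13 = 0.0089224
  transactional receipt: 0.26 × 0.30 × 0.89 × 0.36 = 0.024991
Posterior odds = 0.0089224 / 0.024991 ≈ 0.357.

0.357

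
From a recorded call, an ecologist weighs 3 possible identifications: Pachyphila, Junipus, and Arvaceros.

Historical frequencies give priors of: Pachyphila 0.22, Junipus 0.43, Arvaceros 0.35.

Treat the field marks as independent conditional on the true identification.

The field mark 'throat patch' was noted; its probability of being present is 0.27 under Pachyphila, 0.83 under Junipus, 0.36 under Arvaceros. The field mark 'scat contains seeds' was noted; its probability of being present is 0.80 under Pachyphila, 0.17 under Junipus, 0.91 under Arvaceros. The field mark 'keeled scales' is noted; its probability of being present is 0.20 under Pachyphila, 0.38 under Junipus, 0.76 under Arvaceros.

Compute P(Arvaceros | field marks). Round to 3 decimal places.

0.728

For each hypothesis, the unnormalized posterior weight is prior × product of the field mark likelihoods:
  Pachyphila: 0.22 × 0.27 × 0.80 × 0.20 = 0.009504
  Junipus: 0.43 × 0.83 × 0.17 × 0.38 = 0.023056
  Arvaceros: 0.35 × 0.36 × 0.91 × 0.76 = 0.087142
Normalizing constant Z = 0.009504 + 0.023056 + 0.087142 = 0.1197.
P(Arvaceros | evidence) = 0.087142 / 0.1197 ≈ 0.728.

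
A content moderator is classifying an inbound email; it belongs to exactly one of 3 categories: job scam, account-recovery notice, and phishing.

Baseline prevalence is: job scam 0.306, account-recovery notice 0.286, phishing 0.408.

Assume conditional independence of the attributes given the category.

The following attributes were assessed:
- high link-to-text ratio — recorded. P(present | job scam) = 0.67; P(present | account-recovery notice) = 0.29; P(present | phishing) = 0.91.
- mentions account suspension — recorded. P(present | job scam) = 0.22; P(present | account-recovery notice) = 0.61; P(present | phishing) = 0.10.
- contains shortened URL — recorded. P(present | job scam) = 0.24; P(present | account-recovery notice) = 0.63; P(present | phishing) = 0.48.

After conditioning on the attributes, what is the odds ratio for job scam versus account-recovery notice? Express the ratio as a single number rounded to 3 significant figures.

0.340

The normalizing constant cancels in an odds ratio, so compute prior × likelihood for the two hypotheses only:
  job scam: 0.306 × 0.67 × 0.22 × 0.24 = 0.010825
  account-recovery notice: 0.286 × 0.29 × 0.61 × 0.63 = 0.031874
Posterior odds = 0.010825 / 0.031874 ≈ 0.340.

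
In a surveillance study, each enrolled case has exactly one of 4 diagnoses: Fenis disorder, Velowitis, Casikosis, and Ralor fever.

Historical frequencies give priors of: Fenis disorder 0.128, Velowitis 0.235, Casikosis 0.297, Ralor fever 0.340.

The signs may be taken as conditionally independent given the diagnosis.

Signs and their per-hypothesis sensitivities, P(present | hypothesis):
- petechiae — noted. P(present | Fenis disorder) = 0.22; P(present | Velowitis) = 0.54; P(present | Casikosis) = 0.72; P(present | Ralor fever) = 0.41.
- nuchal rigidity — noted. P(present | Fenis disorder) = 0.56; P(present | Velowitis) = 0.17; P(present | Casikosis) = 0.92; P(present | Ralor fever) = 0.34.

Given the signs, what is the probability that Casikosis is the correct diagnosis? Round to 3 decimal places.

By Bayes' rule with conditional independence, the unnormalized weight for each hypothesis is prior × ∏ likelihoods:
  Fenis disorder: 0.128 × 0.22 × 0.56 = 0.01577
  Velowitis: 0.235 × 0.54 × 0.17 = 0.021573
  Casikosis: 0.297 × 0.72 × 0.92 = 0.19673
  Ralor fever: 0.340 × 0.41 × 0.34 = 0.047396
Normalizing constant Z = 0.01577 + 0.021573 + 0.19673 + 0.047396 = 0.28147.
P(Casikosis | evidence) = 0.19673 / 0.28147 ≈ 0.699.

0.699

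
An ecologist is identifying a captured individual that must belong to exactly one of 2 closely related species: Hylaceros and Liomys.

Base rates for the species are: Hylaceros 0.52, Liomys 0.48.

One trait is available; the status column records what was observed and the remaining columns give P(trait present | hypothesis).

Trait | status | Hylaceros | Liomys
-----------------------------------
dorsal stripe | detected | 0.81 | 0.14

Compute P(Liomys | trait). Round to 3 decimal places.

0.138

By Bayes' rule, the unnormalized weight for each hypothesis is prior × likelihood:
  Hylaceros: 0.52 × 0.81 = 0.4212
  Liomys: 0.48 × 0.14 = 0.0672
Marginal likelihood of the evidence = 0.4884.
P(Liomys | evidence) = 0.0672 / 0.4884 ≈ 0.138.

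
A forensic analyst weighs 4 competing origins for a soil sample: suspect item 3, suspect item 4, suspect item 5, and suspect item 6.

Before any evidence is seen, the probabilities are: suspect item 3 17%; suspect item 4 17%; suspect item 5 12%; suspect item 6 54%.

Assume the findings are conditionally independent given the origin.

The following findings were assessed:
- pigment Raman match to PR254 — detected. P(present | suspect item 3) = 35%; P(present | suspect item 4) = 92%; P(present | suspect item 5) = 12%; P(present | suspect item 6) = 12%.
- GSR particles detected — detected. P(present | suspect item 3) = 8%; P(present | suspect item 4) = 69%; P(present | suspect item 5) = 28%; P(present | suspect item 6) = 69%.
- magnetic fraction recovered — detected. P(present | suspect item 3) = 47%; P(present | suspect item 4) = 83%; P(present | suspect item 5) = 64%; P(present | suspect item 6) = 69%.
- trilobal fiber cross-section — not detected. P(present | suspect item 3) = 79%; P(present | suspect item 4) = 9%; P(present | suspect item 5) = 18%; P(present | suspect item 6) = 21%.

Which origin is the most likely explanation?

Multiply each prior by the joint likelihood of the evidence pattern (using 1 − P(present | H) for each absent finding):
  suspect item 3: 0.17 × 0.35 × 0.08 × 0.47 × (1 − 0.79) = 0.00046981
  suspect item 4: 0.17 × 0.92 × 0.69 × 0.83 × (1 − 0.09) = 0.081509
  suspect item 5: 0.12 × 0.12 × 0.28 × 0.64 × (1 − 0.18) = 0.002116
  suspect item 6: 0.54 × 0.12 × 0.69 × 0.69 × (1 − 0.21) = 0.024373
Normalizing constant Z = 0.00046981 + 0.081509 + 0.002116 + 0.024373 = 0.10847.
P(suspect item 3 | evidence) ≈ 0.00046981 / 0.10847 ≈ 0.004
P(suspect item 4 | evidence) ≈ 0.081509 / 0.10847 ≈ 0.751
P(suspect item 5 | evidence) ≈ 0.002116 / 0.10847 ≈ 0.020
P(suspect item 6 | evidence) ≈ 0.024373 / 0.10847 ≈ 0.225
The largest is 0.751, so suspect item 4 is most probable.

suspect item 4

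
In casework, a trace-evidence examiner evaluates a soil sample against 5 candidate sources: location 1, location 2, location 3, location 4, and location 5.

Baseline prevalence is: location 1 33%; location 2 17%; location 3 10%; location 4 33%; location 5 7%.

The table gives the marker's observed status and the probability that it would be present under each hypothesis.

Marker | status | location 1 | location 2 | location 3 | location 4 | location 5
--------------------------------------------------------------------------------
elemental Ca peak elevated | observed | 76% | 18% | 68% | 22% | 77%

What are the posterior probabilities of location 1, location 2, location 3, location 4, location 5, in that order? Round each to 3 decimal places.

By Bayes' rule, the unnormalized weight for each hypothesis is prior × likelihood:
  location 1: 0.33 × 0.76 = 0.2508
  location 2: 0.17 × 0.18 = 0.0306
  location 3: 0.10 × 0.68 = 0.068
  location 4: 0.33 × 0.22 = 0.0726
  location 5: 0.07 × 0.77 = 0.0539
Normalizing constant Z = 0.2508 + 0.0306 + 0.068 + 0.0726 + 0.0539 = 0.4759.
P(location 1 | evidence) = 0.2508 / 0.4759 ≈ 0.527
P(location 2 | evidence) = 0.0306 / 0.4759 ≈ 0.064
P(location 3 | evidence) = 0.068 / 0.4759 ≈ 0.143
P(location 4 | evidence) = 0.0726 / 0.4759 ≈ 0.153
P(location 5 | evidence) = 0.0539 / 0.4759 ≈ 0.113

0.527, 0.064, 0.143, 0.153, 0.113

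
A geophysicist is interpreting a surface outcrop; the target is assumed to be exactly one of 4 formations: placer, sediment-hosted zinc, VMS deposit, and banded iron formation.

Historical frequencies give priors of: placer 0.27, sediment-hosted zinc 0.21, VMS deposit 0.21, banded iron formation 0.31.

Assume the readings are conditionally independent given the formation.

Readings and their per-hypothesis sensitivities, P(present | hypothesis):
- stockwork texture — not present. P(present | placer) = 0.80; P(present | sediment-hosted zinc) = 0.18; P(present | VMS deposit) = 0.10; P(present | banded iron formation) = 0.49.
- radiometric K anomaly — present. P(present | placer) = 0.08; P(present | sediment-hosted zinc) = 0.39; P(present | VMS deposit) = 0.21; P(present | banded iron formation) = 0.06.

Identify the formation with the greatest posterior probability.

sediment-hosted zinc

For each hypothesis, the unnormalized posterior weight is prior × product of the reading likelihoods (using 1 − P(present | H) for each absent reading):
  placer: 0.27 × (1 − 0.80) × 0.08 = 0.00432
  sediment-hosted zinc: 0.21 × (1 − 0.18) × 0.39 = 0.067158
  VMS deposit: 0.21 × (1 − 0.10) × 0.21 = 0.03969
  banded iron formation: 0.31 × (1 − 0.49) × 0.06 = 0.009486
Normalizing constant Z = 0.00432 + 0.067158 + 0.03969 + 0.009486 = 0.12065.
P(placer | evidence) ≈ 0.00432 / 0.12065 ≈ 0.036
P(sediment-hosted zinc | evidence) ≈ 0.067158 / 0.12065 ≈ 0.557
P(VMS deposit | evidence) ≈ 0.03969 / 0.12065 ≈ 0.329
P(banded iron formation | evidence) ≈ 0.009486 / 0.12065 ≈ 0.079
The largest is 0.557, so sediment-hosted zinc is most probable.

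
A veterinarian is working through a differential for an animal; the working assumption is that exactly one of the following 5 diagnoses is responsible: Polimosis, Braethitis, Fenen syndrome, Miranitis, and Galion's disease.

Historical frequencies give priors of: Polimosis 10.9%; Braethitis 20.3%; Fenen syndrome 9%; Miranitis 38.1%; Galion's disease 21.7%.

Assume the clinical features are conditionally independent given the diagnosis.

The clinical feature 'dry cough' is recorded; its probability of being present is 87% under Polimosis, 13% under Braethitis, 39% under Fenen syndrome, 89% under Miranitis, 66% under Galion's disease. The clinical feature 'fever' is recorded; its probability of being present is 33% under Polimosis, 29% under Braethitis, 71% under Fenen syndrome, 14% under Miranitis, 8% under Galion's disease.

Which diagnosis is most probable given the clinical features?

Multiply each prior by the joint likelihood of the clinical feature pattern:
  Polimosis: 0.109 × 0.87 × 0.33 = 0.031294
  Braethitis: 0.203 × 0.13 × 0.29 = 0.0076531
  Fenen syndrome: 0.090 × 0.39 × 0.71 = 0.024921
  Miranitis: 0.381 × 0.89 × 0.14 = 0.047473
  Galion's disease: 0.217 × 0.66 × 0.08 = 0.011458
The unnormalized weights sum to 0.1228.
P(Polimosis | evidence) ≈ 0.031294 / 0.1228 ≈ 0.255
P(Braethitis | evidence) ≈ 0.0076531 / 0.1228 ≈ 0.062
P(Fenen syndrome | evidence) ≈ 0.024921 / 0.1228 ≈ 0.203
P(Miranitis | evidence) ≈ 0.047473 / 0.1228 ≈ 0.387
P(Galion's disease | evidence) ≈ 0.011458 / 0.1228 ≈ 0.093
The largest is 0.387, so Miranitis is most probable.

Miranitis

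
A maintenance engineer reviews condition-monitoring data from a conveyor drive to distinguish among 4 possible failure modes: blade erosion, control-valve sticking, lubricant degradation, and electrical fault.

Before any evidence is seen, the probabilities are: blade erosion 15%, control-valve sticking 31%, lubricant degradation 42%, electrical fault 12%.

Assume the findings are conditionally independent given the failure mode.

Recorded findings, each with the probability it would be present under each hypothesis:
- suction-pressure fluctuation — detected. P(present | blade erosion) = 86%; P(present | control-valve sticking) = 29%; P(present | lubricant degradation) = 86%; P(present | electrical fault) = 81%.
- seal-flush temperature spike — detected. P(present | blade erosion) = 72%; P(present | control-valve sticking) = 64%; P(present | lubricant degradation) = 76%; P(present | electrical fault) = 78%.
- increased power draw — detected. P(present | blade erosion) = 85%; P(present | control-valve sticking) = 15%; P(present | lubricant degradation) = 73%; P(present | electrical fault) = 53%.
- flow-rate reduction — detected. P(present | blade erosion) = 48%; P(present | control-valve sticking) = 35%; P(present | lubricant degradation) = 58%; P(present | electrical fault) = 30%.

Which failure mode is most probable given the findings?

For each hypothesis, the unnormalized posterior weight is prior × product of the finding likelihoods:
  blade erosion: 0.15 × 0.86 × 0.72 × 0.85 × 0.48 = 0.037895
  control-valve sticking: 0.31 × 0.29 × 0.64 × 0.15 × 0.35 = 0.0030206
  lubricant degradation: 0.42 × 0.86 × 0.76 × 0.73 × 0.58 = 0.11623
  electrical fault: 0.12 × 0.81 × 0.78 × 0.53 × 0.30 = 0.012055
The unnormalized weights sum to 0.1692.
P(blade erosion | evidence) ≈ 0.037895 / 0.1692 ≈ 0.224
P(control-valve sticking | evidence) ≈ 0.0030206 / 0.1692 ≈ 0.018
P(lubricant degradation | evidence) ≈ 0.11623 / 0.1692 ≈ 0.687
P(electrical fault | evidence) ≈ 0.012055 / 0.1692 ≈ 0.071
The largest is 0.687, so lubricant degradation is most probable.

lubricant degradation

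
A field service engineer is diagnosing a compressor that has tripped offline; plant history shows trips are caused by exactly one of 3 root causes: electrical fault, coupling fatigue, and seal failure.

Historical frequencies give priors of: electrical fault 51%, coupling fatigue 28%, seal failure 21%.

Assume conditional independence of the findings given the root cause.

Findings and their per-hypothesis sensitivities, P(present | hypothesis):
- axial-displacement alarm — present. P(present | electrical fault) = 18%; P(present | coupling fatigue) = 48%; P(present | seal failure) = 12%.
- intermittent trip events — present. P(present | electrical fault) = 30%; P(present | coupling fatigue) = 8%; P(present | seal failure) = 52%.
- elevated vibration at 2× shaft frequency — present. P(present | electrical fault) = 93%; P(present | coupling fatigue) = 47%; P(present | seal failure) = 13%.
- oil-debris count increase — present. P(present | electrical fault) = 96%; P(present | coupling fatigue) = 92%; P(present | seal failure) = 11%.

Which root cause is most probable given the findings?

Multiply each prior by the joint likelihood of the evidence pattern:
  electrical fault: 0.51 × 0.18 × 0.30 × 0.93 × 0.96 = 0.024588
  coupling fatigue: 0.28 × 0.48 × 0.08 × 0.47 × 0.92 = 0.0046492
  seal failure: 0.21 × 0.12 × 0.52 × 0.13 × 0.11 = 0.00018739
Normalizing constant Z = 0.024588 + 0.0046492 + 0.00018739 = 0.029424.
P(electrical fault | evidence) ≈ 0.024588 / 0.029424 ≈ 0.836
P(coupling fatigue | evidence) ≈ 0.0046492 / 0.029424 ≈ 0.158
P(seal failure | evidence) ≈ 0.00018739 / 0.029424 ≈ 0.006
The largest is 0.836, so electrical fault is most probable.

electrical fault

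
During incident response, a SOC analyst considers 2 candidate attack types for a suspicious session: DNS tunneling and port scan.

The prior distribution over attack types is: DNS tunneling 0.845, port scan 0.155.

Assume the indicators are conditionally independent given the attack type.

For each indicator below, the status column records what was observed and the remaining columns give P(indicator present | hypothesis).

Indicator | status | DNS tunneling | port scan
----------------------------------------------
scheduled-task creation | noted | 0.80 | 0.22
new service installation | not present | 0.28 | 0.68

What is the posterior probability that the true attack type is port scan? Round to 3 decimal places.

Multiply each prior by the joint likelihood of the indicator pattern (using 1 − P(present | H) for each absent indicator):
  DNS tunneling: 0.845 × 0.80 × (1 − 0.28) = 0.48672
  port scan: 0.155 × 0.22 × (1 − 0.68) = 0.010912
The unnormalized weights sum to 0.49763.
P(port scan | evidence) = 0.010912 / 0.49763 ≈ 0.022.

0.022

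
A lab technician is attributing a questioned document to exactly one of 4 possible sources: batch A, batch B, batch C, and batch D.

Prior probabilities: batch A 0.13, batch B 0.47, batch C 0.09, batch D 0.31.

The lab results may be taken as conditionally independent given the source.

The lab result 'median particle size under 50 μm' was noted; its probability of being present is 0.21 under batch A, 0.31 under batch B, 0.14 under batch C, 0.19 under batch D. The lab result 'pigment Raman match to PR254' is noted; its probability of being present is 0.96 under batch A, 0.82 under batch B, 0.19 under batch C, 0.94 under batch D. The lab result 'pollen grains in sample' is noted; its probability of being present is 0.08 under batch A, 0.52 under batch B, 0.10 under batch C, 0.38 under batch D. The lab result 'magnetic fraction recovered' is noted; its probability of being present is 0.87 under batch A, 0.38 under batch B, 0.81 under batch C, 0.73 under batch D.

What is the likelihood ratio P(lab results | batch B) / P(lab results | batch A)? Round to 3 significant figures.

3.58

The Bayes factor is the ratio of the joint likelihoods of the lab result pattern under the two hypotheses.
  batch B: 0.31 × 0.82 × 0.52 × 0.38 = 0.05023
  batch A: 0.21 × 0.96 × 0.08 × 0.87 = 0.014031
Bayes factor = 0.05023 / 0.014031 ≈ 3.58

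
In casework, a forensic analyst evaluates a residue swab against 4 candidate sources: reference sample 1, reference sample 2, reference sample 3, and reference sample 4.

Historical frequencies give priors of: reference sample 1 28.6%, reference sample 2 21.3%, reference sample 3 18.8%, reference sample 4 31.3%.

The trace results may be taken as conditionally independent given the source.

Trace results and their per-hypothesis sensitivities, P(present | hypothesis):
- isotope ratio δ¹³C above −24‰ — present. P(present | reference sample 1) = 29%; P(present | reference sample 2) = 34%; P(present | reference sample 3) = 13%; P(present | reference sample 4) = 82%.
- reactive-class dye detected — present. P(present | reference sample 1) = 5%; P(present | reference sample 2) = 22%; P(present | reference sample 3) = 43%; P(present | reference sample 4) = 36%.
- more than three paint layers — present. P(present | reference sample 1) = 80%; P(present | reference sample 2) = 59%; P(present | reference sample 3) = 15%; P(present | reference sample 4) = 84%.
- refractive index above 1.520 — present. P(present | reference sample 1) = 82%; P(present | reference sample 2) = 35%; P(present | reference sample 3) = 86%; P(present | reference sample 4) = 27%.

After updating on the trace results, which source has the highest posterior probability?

By Bayes' rule with conditional independence, the unnormalized weight for each hypothesis is prior × ∏ likelihoods:
  reference sample 1: 0.286 × 0.29 × 0.05 × 0.80 × 0.82 = 0.0027204
  reference sample 2: 0.213 × 0.34 × 0.22 × 0.59 × 0.35 = 0.00329
  reference sample 3: 0.188 × 0.13 × 0.43 × 0.15 × 0.86 = 0.0013557
  reference sample 4: 0.313 × 0.82 × 0.36 × 0.84 × 0.27 = 0.020956
The unnormalized weights sum to 0.028322.
P(reference sample 1 | evidence) ≈ 0.0027204 / 0.028322 ≈ 0.096
P(reference sample 2 | evidence) ≈ 0.00329 / 0.028322 ≈ 0.116
P(reference sample 3 | evidence) ≈ 0.0013557 / 0.028322 ≈ 0.048
P(reference sample 4 | evidence) ≈ 0.020956 / 0.028322 ≈ 0.740
The largest is 0.740, so reference sample 4 is most probable.

reference sample 4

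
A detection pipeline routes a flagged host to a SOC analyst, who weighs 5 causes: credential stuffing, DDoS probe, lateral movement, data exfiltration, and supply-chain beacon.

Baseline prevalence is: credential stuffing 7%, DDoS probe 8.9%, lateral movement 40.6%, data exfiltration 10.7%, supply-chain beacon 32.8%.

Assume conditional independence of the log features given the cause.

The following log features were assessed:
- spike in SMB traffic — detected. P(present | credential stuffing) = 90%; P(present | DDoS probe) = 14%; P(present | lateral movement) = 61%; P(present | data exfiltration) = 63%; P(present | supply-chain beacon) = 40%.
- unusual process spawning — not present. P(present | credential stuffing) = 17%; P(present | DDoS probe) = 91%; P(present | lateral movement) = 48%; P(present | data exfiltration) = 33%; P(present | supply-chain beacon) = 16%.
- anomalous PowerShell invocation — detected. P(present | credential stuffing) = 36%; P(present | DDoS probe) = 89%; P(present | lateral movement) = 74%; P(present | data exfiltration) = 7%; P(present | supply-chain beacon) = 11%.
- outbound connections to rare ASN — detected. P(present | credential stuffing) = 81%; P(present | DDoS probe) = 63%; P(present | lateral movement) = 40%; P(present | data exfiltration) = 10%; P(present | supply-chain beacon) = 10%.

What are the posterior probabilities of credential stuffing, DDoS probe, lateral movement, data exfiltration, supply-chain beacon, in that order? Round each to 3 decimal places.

0.275, 0.011, 0.687, 0.006, 0.022

Multiply each prior by the joint likelihood of the log feature pattern (using 1 − P(present | H) for each absent log feature):
  credential stuffing: 0.070 × 0.90 × (1 − 0.17) × 0.36 × 0.81 = 0.015248
  DDoS probe: 0.089 × 0.14 × (1 − 0.91) × 0.89 × 0.63 = 0.00062877
  lateral movement: 0.406 × 0.61 × (1 − 0.48) × 0.74 × 0.40 = 0.03812
  data exfiltration: 0.107 × 0.63 × (1 − 0.33) × 0.07 × 0.10 = 0.00031615
  supply-chain beacon: 0.328 × 0.40 × (1 − 0.16) × 0.11 × 0.10 = 0.0012123
Marginal likelihood of the evidence = 0.055525.
P(credential stuffing | evidence) = 0.015248 / 0.055525 ≈ 0.275
P(DDoS probe | evidence) = 0.00062877 / 0.055525 ≈ 0.011
P(lateral movement | evidence) = 0.03812 / 0.055525 ≈ 0.687
P(data exfiltration | evidence) = 0.00031615 / 0.055525 ≈ 0.006
P(supply-chain beacon | evidence) = 0.0012123 / 0.055525 ≈ 0.022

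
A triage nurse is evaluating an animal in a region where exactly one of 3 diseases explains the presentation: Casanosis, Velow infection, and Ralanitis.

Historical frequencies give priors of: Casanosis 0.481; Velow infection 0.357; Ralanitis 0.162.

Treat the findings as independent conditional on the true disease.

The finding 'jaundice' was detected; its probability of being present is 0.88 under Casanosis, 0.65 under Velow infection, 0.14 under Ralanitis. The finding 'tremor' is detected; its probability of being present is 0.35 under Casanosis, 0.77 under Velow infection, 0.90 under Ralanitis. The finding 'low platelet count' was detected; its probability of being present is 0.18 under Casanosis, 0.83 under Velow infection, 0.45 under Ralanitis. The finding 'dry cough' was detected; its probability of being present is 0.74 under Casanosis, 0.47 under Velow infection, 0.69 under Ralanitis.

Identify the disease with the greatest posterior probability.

Velow infection

For each hypothesis, the unnormalized posterior weight is prior × product of the finding likelihoods:
  Casanosis: 0.481 × 0.88 × 0.35 × 0.18 × 0.74 = 0.019733
  Velow infection: 0.357 × 0.65 × 0.77 × 0.83 × 0.47 = 0.069702
  Ralanitis: 0.162 × 0.14 × 0.90 × 0.45 × 0.69 = 0.0063379
Marginal likelihood of the evidence = 0.095774.
P(Casanosis | evidence) ≈ 0.019733 / 0.095774 ≈ 0.206
P(Velow infection | evidence) ≈ 0.069702 / 0.095774 ≈ 0.728
P(Ralanitis | evidence) ≈ 0.0063379 / 0.095774 ≈ 0.066
The largest is 0.728, so Velow infection is most probable.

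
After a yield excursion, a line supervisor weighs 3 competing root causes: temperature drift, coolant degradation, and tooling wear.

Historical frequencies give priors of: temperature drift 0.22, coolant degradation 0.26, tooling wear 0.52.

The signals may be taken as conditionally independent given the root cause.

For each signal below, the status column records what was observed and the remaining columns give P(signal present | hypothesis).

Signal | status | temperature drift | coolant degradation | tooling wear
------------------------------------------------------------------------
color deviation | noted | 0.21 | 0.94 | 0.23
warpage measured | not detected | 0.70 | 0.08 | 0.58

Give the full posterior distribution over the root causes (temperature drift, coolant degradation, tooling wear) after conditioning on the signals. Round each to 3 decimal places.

Multiply each prior by the joint likelihood of the signal pattern (using 1 − P(present | H) for each absent signal):
  temperature drift: 0.22 × 0.21 × (1 − 0.70) = 0.01386
  coolant degradation: 0.26 × 0.94 × (1 − 0.08) = 0.22485
  tooling wear: 0.52 × 0.23 × (1 − 0.58) = 0.050232
The unnormalized weights sum to 0.28894.
P(temperature drift | evidence) = 0.01386 / 0.28894 ≈ 0.048
P(coolant degradation | evidence) = 0.22485 / 0.28894 ≈ 0.778
P(tooling wear | evidence) = 0.050232 / 0.28894 ≈ 0.174

0.048, 0.778, 0.174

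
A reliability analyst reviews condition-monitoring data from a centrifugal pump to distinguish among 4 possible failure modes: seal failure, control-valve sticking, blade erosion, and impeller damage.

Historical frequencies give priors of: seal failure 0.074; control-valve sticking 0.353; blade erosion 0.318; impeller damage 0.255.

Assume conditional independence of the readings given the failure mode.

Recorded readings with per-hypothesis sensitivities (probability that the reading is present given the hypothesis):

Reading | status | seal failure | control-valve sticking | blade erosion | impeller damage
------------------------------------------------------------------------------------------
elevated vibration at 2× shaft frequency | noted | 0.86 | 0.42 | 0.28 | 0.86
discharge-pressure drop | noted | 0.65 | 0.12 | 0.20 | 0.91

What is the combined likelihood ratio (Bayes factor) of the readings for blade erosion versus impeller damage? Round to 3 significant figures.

0.0716

Joint likelihood of the reading pattern under each hypothesis:
  blade erosion: 0.28 × 0.20 = 0.056
  impeller damage: 0.86 × 0.91 = 0.7826
Bayes factor = 0.056 / 0.7826 ≈ 0.0716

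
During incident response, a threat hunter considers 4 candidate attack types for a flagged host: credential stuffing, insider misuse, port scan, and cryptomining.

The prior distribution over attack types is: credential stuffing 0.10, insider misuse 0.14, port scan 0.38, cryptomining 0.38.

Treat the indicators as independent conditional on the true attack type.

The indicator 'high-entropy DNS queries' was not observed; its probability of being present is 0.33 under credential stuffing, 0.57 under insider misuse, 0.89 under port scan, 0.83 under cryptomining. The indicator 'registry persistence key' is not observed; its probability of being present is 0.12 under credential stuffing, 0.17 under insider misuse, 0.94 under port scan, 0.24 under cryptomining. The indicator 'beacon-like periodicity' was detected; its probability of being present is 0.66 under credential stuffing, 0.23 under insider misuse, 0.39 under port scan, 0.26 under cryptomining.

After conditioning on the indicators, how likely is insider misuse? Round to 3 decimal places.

For each hypothesis, the unnormalized posterior weight is prior × product of the indicator likelihoods (using 1 − P(present | H) for each absent indicator):
  credential stuffing: 0.10 × (1 − 0.33) × (1 − 0.12) × 0.66 = 0.038914
  insider misuse: 0.14 × (1 − 0.57) × (1 − 0.17) × 0.23 = 0.011492
  port scan: 0.38 × (1 − 0.89) × (1 − 0.94) × 0.39 = 0.00097812
  cryptomining: 0.38 × (1 − 0.83) × (1 − 0.24) × 0.26 = 0.012765
Normalizing constant Z = 0.038914 + 0.011492 + 0.00097812 + 0.012765 = 0.064149.
P(insider misuse | evidence) = 0.011492 / 0.064149 ≈ 0.179.

0.179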